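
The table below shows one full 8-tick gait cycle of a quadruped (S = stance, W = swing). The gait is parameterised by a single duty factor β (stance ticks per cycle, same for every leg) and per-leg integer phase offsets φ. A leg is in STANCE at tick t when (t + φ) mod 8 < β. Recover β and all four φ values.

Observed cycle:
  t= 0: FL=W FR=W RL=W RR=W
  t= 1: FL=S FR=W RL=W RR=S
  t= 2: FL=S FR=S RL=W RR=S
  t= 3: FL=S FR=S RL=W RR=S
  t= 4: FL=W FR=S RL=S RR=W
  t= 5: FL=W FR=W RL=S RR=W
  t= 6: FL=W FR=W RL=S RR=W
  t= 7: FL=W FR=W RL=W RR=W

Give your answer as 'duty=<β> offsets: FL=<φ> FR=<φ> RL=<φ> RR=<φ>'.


duty=3 offsets: FL=7 FR=6 RL=4 RR=7

duty β = stance ticks per leg = 3
FL: stance ticks = 3; W→S at t=1 → φ=7
FR: stance ticks = 3; W→S at t=2 → φ=6
RL: stance ticks = 3; W→S at t=4 → φ=4
RR: stance ticks = 3; W→S at t=1 → φ=7


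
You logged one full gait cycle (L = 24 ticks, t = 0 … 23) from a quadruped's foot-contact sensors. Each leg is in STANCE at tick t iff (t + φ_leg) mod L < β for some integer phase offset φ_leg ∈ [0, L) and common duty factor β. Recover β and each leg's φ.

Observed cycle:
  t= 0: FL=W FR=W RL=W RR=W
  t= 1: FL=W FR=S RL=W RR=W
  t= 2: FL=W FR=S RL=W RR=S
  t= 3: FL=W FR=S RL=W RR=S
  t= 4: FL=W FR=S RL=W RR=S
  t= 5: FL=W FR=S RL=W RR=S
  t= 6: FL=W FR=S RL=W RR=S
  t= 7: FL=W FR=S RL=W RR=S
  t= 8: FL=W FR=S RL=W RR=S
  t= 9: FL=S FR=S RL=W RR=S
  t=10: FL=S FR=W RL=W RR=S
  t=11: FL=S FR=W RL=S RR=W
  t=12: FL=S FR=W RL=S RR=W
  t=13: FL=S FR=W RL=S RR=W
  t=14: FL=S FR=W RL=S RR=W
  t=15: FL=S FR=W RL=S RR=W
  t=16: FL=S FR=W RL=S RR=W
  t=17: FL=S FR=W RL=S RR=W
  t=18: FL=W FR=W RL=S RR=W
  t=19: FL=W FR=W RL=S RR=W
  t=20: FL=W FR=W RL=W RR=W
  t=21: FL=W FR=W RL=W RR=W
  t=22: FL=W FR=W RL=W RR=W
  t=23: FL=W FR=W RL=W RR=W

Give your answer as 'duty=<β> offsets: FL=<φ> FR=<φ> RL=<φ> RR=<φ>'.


duty=9 offsets: FL=15 FR=23 RL=13 RR=22

duty β = stance ticks per leg = 9
FL: stance ticks = 9; W→S at t=9 → φ=15
FR: stance ticks = 9; W→S at t=1 → φ=23
RL: stance ticks = 9; W→S at t=11 → φ=13
RR: stance ticks = 9; W→S at t=2 → φ=22


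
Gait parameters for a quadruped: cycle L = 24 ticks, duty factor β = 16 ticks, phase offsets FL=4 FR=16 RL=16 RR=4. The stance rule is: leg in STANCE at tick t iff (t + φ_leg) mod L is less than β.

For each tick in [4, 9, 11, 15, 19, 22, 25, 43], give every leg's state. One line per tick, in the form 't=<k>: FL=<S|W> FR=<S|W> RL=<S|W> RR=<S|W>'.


t=4: FL=S FR=W RL=W RR=S
t=9: FL=S FR=S RL=S RR=S
t=11: FL=S FR=S RL=S RR=S
t=15: FL=W FR=S RL=S RR=W
t=19: FL=W FR=S RL=S RR=W
t=22: FL=S FR=S RL=S RR=S
t=25: FL=S FR=W RL=W RR=S
t=43: FL=W FR=S RL=S RR=W

t=4: phase=(8,20,20,8) vs β=16 → FL=S FR=W RL=W RR=S
t=9: phase=(13,1,1,13) vs β=16 → FL=S FR=S RL=S RR=S
t=11: phase=(15,3,3,15) vs β=16 → FL=S FR=S RL=S RR=S
t=15: phase=(19,7,7,19) vs β=16 → FL=W FR=S RL=S RR=W
t=19: phase=(23,11,11,23) vs β=16 → FL=W FR=S RL=S RR=W
t=22: phase=(2,14,14,2) vs β=16 → FL=S FR=S RL=S RR=S
t=25: phase=(5,17,17,5) vs β=16 → FL=S FR=W RL=W RR=S
t=43: phase=(23,11,11,23) vs β=16 → FL=W FR=S RL=S RR=W


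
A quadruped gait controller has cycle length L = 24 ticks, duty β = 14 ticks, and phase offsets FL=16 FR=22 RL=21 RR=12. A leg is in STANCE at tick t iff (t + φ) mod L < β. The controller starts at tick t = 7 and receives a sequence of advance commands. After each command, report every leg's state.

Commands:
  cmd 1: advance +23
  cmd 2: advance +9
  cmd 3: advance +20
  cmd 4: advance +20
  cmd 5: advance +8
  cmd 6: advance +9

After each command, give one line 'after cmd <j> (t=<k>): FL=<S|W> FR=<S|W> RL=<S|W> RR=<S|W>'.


start t=7: FL=W FR=S RL=S RR=W
cmd 1: advance +23 → t=30, phase=(22,4,3,18) → FL=W FR=S RL=S RR=W
cmd 2: advance +9 → t=39, phase=(7,13,12,3) → FL=S FR=S RL=S RR=S
cmd 3: advance +20 → t=59, phase=(3,9,8,23) → FL=S FR=S RL=S RR=W
cmd 4: advance +20 → t=79, phase=(23,5,4,19) → FL=W FR=S RL=S RR=W
cmd 5: advance +8 → t=87, phase=(7,13,12,3) → FL=S FR=S RL=S RR=S
cmd 6: advance +9 → t=96, phase=(16,22,21,12) → FL=W FR=W RL=W RR=S

after cmd 1 (t=30): FL=W FR=S RL=S RR=W
after cmd 2 (t=39): FL=S FR=S RL=S RR=S
after cmd 3 (t=59): FL=S FR=S RL=S RR=W
after cmd 4 (t=79): FL=W FR=S RL=S RR=W
after cmd 5 (t=87): FL=S FR=S RL=S RR=S
after cmd 6 (t=96): FL=W FR=W RL=W RR=S


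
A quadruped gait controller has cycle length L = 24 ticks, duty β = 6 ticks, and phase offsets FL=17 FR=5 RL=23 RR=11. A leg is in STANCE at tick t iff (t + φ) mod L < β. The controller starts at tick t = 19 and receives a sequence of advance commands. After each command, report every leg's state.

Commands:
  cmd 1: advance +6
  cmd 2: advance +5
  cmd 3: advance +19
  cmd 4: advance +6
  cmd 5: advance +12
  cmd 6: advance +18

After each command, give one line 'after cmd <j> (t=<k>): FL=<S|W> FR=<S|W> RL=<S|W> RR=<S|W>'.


start t=19: FL=W FR=S RL=W RR=W
cmd 1: advance +6 → t=25, phase=(18,6,0,12) → FL=W FR=W RL=S RR=W
cmd 2: advance +5 → t=30, phase=(23,11,5,17) → FL=W FR=W RL=S RR=W
cmd 3: advance +19 → t=49, phase=(18,6,0,12) → FL=W FR=W RL=S RR=W
cmd 4: advance +6 → t=55, phase=(0,12,6,18) → FL=S FR=W RL=W RR=W
cmd 5: advance +12 → t=67, phase=(12,0,18,6) → FL=W FR=S RL=W RR=W
cmd 6: advance +18 → t=85, phase=(6,18,12,0) → FL=W FR=W RL=W RR=S

after cmd 1 (t=25): FL=W FR=W RL=S RR=W
after cmd 2 (t=30): FL=W FR=W RL=S RR=W
after cmd 3 (t=49): FL=W FR=W RL=S RR=W
after cmd 4 (t=55): FL=S FR=W RL=W RR=W
after cmd 5 (t=67): FL=W FR=S RL=W RR=W
after cmd 6 (t=85): FL=W FR=W RL=W RR=S


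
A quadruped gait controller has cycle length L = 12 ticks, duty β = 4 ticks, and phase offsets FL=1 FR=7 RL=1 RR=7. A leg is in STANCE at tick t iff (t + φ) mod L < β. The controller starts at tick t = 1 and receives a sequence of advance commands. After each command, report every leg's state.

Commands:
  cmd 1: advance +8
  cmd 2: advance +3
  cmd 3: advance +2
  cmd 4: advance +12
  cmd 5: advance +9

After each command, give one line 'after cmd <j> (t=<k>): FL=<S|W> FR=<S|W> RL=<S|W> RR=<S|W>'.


after cmd 1 (t=9): FL=W FR=W RL=W RR=W
after cmd 2 (t=12): FL=S FR=W RL=S RR=W
after cmd 3 (t=14): FL=S FR=W RL=S RR=W
after cmd 4 (t=26): FL=S FR=W RL=S RR=W
after cmd 5 (t=35): FL=S FR=W RL=S RR=W

start t=1: FL=S FR=W RL=S RR=W
cmd 1: advance +8 → t=9, phase=(10,4,10,4) → FL=W FR=W RL=W RR=W
cmd 2: advance +3 → t=12, phase=(1,7,1,7) → FL=S FR=W RL=S RR=W
cmd 3: advance +2 → t=14, phase=(3,9,3,9) → FL=S FR=W RL=S RR=W
cmd 4: advance +12 → t=26, phase=(3,9,3,9) → FL=S FR=W RL=S RR=W
cmd 5: advance +9 → t=35, phase=(0,6,0,6) → FL=S FR=W RL=S RR=W


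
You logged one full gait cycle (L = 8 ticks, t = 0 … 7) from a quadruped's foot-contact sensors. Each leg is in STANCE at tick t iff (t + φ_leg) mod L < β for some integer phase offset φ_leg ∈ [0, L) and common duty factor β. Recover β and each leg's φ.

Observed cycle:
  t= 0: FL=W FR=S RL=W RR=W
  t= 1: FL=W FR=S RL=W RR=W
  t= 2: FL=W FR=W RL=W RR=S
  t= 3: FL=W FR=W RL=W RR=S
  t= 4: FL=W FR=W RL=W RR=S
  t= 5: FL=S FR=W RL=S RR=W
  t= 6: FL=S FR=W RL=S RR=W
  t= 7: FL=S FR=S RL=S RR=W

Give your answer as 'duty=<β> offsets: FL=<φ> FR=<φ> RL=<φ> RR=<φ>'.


duty=3 offsets: FL=3 FR=1 RL=3 RR=6

duty β = stance ticks per leg = 3
FL: stance ticks = 3; W→S at t=5 → φ=3
FR: stance ticks = 3; W→S at t=7 → φ=1
RL: stance ticks = 3; W→S at t=5 → φ=3
RR: stance ticks = 3; W→S at t=2 → φ=6


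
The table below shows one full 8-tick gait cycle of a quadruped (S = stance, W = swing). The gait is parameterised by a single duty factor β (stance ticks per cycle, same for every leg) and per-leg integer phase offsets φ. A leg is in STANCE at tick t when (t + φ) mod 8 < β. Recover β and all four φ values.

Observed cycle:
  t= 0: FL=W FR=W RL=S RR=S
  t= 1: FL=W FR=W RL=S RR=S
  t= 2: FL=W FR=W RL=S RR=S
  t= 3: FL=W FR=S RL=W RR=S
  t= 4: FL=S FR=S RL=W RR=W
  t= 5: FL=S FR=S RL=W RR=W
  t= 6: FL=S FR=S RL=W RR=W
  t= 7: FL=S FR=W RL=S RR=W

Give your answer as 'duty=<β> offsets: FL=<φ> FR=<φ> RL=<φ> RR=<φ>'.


duty β = stance ticks per leg = 4
FL: stance ticks = 4; W→S at t=4 → φ=4
FR: stance ticks = 4; W→S at t=3 → φ=5
RL: stance ticks = 4; W→S at t=7 → φ=1
RR: stance ticks = 4; W→S at t=0 → φ=0

duty=4 offsets: FL=4 FR=5 RL=1 RR=0


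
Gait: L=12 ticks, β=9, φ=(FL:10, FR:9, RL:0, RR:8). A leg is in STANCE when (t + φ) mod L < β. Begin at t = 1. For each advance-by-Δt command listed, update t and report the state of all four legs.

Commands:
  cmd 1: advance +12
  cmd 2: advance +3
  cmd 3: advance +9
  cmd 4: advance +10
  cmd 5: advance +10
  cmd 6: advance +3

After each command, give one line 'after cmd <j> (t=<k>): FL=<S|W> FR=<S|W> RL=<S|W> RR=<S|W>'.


after cmd 1 (t=13): FL=W FR=W RL=S RR=W
after cmd 2 (t=16): FL=S FR=S RL=S RR=S
after cmd 3 (t=25): FL=W FR=W RL=S RR=W
after cmd 4 (t=35): FL=W FR=S RL=W RR=S
after cmd 5 (t=45): FL=S FR=S RL=W RR=S
after cmd 6 (t=48): FL=W FR=W RL=S RR=S

start t=1: FL=W FR=W RL=S RR=W
cmd 1: advance +12 → t=13, phase=(11,10,1,9) → FL=W FR=W RL=S RR=W
cmd 2: advance +3 → t=16, phase=(2,1,4,0) → FL=S FR=S RL=S RR=S
cmd 3: advance +9 → t=25, phase=(11,10,1,9) → FL=W FR=W RL=S RR=W
cmd 4: advance +10 → t=35, phase=(9,8,11,7) → FL=W FR=S RL=W RR=S
cmd 5: advance +10 → t=45, phase=(7,6,9,5) → FL=S FR=S RL=W RR=S
cmd 6: advance +3 → t=48, phase=(10,9,0,8) → FL=W FR=W RL=S RR=S


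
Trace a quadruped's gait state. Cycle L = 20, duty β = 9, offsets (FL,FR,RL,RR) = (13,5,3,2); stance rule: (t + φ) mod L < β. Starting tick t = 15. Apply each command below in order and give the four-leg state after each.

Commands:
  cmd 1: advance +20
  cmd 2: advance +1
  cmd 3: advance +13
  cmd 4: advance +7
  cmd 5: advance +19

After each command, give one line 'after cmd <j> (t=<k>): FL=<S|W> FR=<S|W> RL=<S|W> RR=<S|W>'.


after cmd 1 (t=35): FL=S FR=S RL=W RR=W
after cmd 2 (t=36): FL=W FR=S RL=W RR=W
after cmd 3 (t=49): FL=S FR=W RL=W RR=W
after cmd 4 (t=56): FL=W FR=S RL=W RR=W
after cmd 5 (t=75): FL=S FR=S RL=W RR=W

start t=15: FL=S FR=S RL=W RR=W
cmd 1: advance +20 → t=35, phase=(8,0,18,17) → FL=S FR=S RL=W RR=W
cmd 2: advance +1 → t=36, phase=(9,1,19,18) → FL=W FR=S RL=W RR=W
cmd 3: advance +13 → t=49, phase=(2,14,12,11) → FL=S FR=W RL=W RR=W
cmd 4: advance +7 → t=56, phase=(9,1,19,18) → FL=W FR=S RL=W RR=W
cmd 5: advance +19 → t=75, phase=(8,0,18,17) → FL=S FR=S RL=W RR=W


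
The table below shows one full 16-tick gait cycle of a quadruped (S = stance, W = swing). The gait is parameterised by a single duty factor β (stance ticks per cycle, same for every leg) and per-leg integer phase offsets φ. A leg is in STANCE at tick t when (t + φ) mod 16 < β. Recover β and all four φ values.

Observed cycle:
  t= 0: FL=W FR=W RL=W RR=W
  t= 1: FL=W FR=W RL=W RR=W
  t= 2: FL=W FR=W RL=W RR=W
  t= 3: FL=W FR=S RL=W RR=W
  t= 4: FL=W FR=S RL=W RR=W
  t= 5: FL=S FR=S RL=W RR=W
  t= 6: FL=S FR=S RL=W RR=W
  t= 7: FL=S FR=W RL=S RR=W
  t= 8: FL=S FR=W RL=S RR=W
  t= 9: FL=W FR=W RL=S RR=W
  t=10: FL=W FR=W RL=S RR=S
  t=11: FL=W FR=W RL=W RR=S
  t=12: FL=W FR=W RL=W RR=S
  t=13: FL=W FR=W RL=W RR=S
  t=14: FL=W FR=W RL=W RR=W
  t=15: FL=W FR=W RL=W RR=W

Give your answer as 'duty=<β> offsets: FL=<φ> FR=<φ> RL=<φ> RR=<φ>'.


duty β = stance ticks per leg = 4
FL: stance ticks = 4; W→S at t=5 → φ=11
FR: stance ticks = 4; W→S at t=3 → φ=13
RL: stance ticks = 4; W→S at t=7 → φ=9
RR: stance ticks = 4; W→S at t=10 → φ=6

duty=4 offsets: FL=11 FR=13 RL=9 RR=6


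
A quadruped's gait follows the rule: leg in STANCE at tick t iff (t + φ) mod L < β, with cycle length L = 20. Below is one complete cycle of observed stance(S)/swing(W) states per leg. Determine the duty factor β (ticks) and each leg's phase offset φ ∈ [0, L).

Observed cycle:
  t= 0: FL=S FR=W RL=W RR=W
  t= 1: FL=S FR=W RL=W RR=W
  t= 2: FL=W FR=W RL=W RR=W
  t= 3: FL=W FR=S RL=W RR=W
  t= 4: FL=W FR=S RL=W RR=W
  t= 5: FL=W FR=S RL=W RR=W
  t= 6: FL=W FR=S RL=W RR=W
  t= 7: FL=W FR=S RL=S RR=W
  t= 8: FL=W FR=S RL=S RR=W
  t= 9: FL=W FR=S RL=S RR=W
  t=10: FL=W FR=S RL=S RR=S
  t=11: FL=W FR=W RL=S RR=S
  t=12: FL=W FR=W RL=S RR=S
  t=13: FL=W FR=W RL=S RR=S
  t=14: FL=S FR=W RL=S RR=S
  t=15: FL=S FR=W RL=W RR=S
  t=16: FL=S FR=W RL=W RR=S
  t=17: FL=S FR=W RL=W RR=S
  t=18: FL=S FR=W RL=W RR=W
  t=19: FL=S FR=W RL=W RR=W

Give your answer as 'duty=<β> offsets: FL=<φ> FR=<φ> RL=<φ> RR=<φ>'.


duty β = stance ticks per leg = 8
FL: stance ticks = 8; W→S at t=14 → φ=6
FR: stance ticks = 8; W→S at t=3 → φ=17
RL: stance ticks = 8; W→S at t=7 → φ=13
RR: stance ticks = 8; W→S at t=10 → φ=10

duty=8 offsets: FL=6 FR=17 RL=13 RR=10


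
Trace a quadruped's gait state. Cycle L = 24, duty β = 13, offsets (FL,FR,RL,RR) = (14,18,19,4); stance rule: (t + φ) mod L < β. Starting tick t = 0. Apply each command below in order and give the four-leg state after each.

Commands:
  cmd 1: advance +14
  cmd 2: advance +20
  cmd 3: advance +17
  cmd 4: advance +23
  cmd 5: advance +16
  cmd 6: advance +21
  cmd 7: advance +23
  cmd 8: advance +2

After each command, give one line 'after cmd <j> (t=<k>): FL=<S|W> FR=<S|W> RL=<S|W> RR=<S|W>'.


start t=0: FL=W FR=W RL=W RR=S
cmd 1: advance +14 → t=14, phase=(4,8,9,18) → FL=S FR=S RL=S RR=W
cmd 2: advance +20 → t=34, phase=(0,4,5,14) → FL=S FR=S RL=S RR=W
cmd 3: advance +17 → t=51, phase=(17,21,22,7) → FL=W FR=W RL=W RR=S
cmd 4: advance +23 → t=74, phase=(16,20,21,6) → FL=W FR=W RL=W RR=S
cmd 5: advance +16 → t=90, phase=(8,12,13,22) → FL=S FR=S RL=W RR=W
cmd 6: advance +21 → t=111, phase=(5,9,10,19) → FL=S FR=S RL=S RR=W
cmd 7: advance +23 → t=134, phase=(4,8,9,18) → FL=S FR=S RL=S RR=W
cmd 8: advance +2 → t=136, phase=(6,10,11,20) → FL=S FR=S RL=S RR=W

after cmd 1 (t=14): FL=S FR=S RL=S RR=W
after cmd 2 (t=34): FL=S FR=S RL=S RR=W
after cmd 3 (t=51): FL=W FR=W RL=W RR=S
after cmd 4 (t=74): FL=W FR=W RL=W RR=S
after cmd 5 (t=90): FL=S FR=S RL=W RR=W
after cmd 6 (t=111): FL=S FR=S RL=S RR=W
after cmd 7 (t=134): FL=S FR=S RL=S RR=W
after cmd 8 (t=136): FL=S FR=S RL=S RR=W


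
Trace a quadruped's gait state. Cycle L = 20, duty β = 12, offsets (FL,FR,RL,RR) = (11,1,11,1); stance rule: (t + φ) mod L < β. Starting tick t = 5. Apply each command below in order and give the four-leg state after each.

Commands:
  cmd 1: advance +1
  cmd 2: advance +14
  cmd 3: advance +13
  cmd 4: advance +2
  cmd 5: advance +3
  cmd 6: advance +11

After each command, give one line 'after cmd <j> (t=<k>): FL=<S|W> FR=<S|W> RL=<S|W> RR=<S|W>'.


start t=5: FL=W FR=S RL=W RR=S
cmd 1: advance +1 → t=6, phase=(17,7,17,7) → FL=W FR=S RL=W RR=S
cmd 2: advance +14 → t=20, phase=(11,1,11,1) → FL=S FR=S RL=S RR=S
cmd 3: advance +13 → t=33, phase=(4,14,4,14) → FL=S FR=W RL=S RR=W
cmd 4: advance +2 → t=35, phase=(6,16,6,16) → FL=S FR=W RL=S RR=W
cmd 5: advance +3 → t=38, phase=(9,19,9,19) → FL=S FR=W RL=S RR=W
cmd 6: advance +11 → t=49, phase=(0,10,0,10) → FL=S FR=S RL=S RR=S

after cmd 1 (t=6): FL=W FR=S RL=W RR=S
after cmd 2 (t=20): FL=S FR=S RL=S RR=S
after cmd 3 (t=33): FL=S FR=W RL=S RR=W
after cmd 4 (t=35): FL=S FR=W RL=S RR=W
after cmd 5 (t=38): FL=S FR=W RL=S RR=W
after cmd 6 (t=49): FL=S FR=S RL=S RR=S


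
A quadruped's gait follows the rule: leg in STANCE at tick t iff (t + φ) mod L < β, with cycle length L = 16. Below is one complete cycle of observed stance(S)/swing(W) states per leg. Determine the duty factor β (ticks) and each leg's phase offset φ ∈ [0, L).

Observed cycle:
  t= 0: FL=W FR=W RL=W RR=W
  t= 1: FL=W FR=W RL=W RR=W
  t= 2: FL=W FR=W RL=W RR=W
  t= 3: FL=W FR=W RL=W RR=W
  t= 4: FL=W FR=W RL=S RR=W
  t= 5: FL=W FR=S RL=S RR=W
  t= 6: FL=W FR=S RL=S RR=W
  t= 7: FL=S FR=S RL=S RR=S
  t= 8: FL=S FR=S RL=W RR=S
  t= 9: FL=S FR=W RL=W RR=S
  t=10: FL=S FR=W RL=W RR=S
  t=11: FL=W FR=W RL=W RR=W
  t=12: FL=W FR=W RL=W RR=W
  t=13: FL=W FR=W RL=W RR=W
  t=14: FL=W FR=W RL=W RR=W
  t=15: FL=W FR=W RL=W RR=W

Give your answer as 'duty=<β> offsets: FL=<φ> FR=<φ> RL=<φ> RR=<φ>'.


duty β = stance ticks per leg = 4
FL: stance ticks = 4; W→S at t=7 → φ=9
FR: stance ticks = 4; W→S at t=5 → φ=11
RL: stance ticks = 4; W→S at t=4 → φ=12
RR: stance ticks = 4; W→S at t=7 → φ=9

duty=4 offsets: FL=9 FR=11 RL=12 RR=9


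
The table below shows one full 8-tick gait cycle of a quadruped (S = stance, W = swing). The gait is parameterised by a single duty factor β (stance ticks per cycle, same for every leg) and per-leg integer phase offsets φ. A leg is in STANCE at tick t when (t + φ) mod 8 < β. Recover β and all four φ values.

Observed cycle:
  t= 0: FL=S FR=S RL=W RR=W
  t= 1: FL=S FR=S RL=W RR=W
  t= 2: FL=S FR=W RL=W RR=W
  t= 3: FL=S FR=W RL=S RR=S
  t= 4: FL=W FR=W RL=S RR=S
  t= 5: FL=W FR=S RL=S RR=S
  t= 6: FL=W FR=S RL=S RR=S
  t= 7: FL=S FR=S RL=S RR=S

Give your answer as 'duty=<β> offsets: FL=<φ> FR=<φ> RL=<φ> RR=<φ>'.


duty=5 offsets: FL=1 FR=3 RL=5 RR=5

duty β = stance ticks per leg = 5
FL: stance ticks = 5; W→S at t=7 → φ=1
FR: stance ticks = 5; W→S at t=5 → φ=3
RL: stance ticks = 5; W→S at t=3 → φ=5
RR: stance ticks = 5; W→S at t=3 → φ=5


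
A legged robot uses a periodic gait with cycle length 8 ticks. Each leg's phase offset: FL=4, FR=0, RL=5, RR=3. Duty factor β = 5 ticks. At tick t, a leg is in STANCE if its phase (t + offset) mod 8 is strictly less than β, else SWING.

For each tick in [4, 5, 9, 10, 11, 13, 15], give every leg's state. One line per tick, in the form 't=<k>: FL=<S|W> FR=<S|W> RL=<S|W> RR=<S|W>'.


t=4: FL=S FR=S RL=S RR=W
t=5: FL=S FR=W RL=S RR=S
t=9: FL=W FR=S RL=W RR=S
t=10: FL=W FR=S RL=W RR=W
t=11: FL=W FR=S RL=S RR=W
t=13: FL=S FR=W RL=S RR=S
t=15: FL=S FR=W RL=S RR=S

t=4: phase=(0,4,1,7) vs β=5 → FL=S FR=S RL=S RR=W
t=5: phase=(1,5,2,0) vs β=5 → FL=S FR=W RL=S RR=S
t=9: phase=(5,1,6,4) vs β=5 → FL=W FR=S RL=W RR=S
t=10: phase=(6,2,7,5) vs β=5 → FL=W FR=S RL=W RR=W
t=11: phase=(7,3,0,6) vs β=5 → FL=W FR=S RL=S RR=W
t=13: phase=(1,5,2,0) vs β=5 → FL=S FR=W RL=S RR=S
t=15: phase=(3,7,4,2) vs β=5 → FL=S FR=W RL=S RR=S


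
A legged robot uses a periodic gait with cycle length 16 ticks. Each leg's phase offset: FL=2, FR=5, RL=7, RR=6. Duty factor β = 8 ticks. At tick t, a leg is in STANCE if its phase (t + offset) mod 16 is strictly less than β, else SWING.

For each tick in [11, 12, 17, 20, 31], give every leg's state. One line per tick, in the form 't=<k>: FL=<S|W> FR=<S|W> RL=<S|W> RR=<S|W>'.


t=11: phase=(13,0,2,1) vs β=8 → FL=W FR=S RL=S RR=S
t=12: phase=(14,1,3,2) vs β=8 → FL=W FR=S RL=S RR=S
t=17: phase=(3,6,8,7) vs β=8 → FL=S FR=S RL=W RR=S
t=20: phase=(6,9,11,10) vs β=8 → FL=S FR=W RL=W RR=W
t=31: phase=(1,4,6,5) vs β=8 → FL=S FR=S RL=S RR=S

t=11: FL=W FR=S RL=S RR=S
t=12: FL=W FR=S RL=S RR=S
t=17: FL=S FR=S RL=W RR=S
t=20: FL=S FR=W RL=W RR=W
t=31: FL=S FR=S RL=S RR=S


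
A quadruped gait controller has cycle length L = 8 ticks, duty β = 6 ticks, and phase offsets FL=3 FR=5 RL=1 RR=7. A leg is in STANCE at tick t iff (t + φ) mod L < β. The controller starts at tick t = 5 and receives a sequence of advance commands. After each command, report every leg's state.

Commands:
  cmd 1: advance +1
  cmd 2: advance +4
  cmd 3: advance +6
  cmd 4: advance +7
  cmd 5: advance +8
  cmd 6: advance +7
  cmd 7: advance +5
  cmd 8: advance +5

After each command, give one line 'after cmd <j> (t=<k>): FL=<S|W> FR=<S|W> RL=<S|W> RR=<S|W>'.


start t=5: FL=S FR=S RL=W RR=S
cmd 1: advance +1 → t=6, phase=(1,3,7,5) → FL=S FR=S RL=W RR=S
cmd 2: advance +4 → t=10, phase=(5,7,3,1) → FL=S FR=W RL=S RR=S
cmd 3: advance +6 → t=16, phase=(3,5,1,7) → FL=S FR=S RL=S RR=W
cmd 4: advance +7 → t=23, phase=(2,4,0,6) → FL=S FR=S RL=S RR=W
cmd 5: advance +8 → t=31, phase=(2,4,0,6) → FL=S FR=S RL=S RR=W
cmd 6: advance +7 → t=38, phase=(1,3,7,5) → FL=S FR=S RL=W RR=S
cmd 7: advance +5 → t=43, phase=(6,0,4,2) → FL=W FR=S RL=S RR=S
cmd 8: advance +5 → t=48, phase=(3,5,1,7) → FL=S FR=S RL=S RR=W

after cmd 1 (t=6): FL=S FR=S RL=W RR=S
after cmd 2 (t=10): FL=S FR=W RL=S RR=S
after cmd 3 (t=16): FL=S FR=S RL=S RR=W
after cmd 4 (t=23): FL=S FR=S RL=S RR=W
after cmd 5 (t=31): FL=S FR=S RL=S RR=W
after cmd 6 (t=38): FL=S FR=S RL=W RR=S
after cmd 7 (t=43): FL=W FR=S RL=S RR=S
after cmd 8 (t=48): FL=S FR=S RL=S RR=W


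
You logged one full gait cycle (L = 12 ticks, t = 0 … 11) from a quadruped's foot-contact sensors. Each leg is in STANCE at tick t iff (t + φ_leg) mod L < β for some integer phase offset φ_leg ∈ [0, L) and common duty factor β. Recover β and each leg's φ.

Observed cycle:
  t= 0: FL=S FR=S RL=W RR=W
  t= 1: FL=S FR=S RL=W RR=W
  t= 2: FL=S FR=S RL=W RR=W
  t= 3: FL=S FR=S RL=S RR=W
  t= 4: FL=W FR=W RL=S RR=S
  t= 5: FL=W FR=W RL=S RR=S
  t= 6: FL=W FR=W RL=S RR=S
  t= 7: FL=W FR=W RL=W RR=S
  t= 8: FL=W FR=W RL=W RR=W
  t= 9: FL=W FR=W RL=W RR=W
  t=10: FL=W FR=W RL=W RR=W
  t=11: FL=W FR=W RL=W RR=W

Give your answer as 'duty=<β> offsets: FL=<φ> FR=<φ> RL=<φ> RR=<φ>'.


duty=4 offsets: FL=0 FR=0 RL=9 RR=8

duty β = stance ticks per leg = 4
FL: stance ticks = 4; W→S at t=0 → φ=0
FR: stance ticks = 4; W→S at t=0 → φ=0
RL: stance ticks = 4; W→S at t=3 → φ=9
RR: stance ticks = 4; W→S at t=4 → φ=8


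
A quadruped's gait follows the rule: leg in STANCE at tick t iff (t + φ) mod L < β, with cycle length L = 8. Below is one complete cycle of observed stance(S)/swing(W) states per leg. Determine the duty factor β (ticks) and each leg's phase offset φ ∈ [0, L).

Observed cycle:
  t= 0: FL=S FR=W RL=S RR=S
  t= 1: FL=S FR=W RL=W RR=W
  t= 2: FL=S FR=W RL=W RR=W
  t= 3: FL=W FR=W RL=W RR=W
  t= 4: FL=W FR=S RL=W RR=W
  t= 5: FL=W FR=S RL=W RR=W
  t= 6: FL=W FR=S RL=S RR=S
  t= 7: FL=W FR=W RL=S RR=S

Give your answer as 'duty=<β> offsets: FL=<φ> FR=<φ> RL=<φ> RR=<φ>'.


duty=3 offsets: FL=0 FR=4 RL=2 RR=2

duty β = stance ticks per leg = 3
FL: stance ticks = 3; W→S at t=0 → φ=0
FR: stance ticks = 3; W→S at t=4 → φ=4
RL: stance ticks = 3; W→S at t=6 → φ=2
RR: stance ticks = 3; W→S at t=6 → φ=2


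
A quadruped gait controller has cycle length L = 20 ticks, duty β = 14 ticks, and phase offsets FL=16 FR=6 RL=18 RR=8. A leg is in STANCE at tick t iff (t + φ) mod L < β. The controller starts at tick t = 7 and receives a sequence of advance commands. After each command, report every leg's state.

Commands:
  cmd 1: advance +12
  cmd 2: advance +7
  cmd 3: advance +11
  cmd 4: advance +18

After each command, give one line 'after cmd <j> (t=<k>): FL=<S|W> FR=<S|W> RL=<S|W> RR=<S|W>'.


after cmd 1 (t=19): FL=W FR=S RL=W RR=S
after cmd 2 (t=26): FL=S FR=S RL=S RR=W
after cmd 3 (t=37): FL=S FR=S RL=W RR=S
after cmd 4 (t=55): FL=S FR=S RL=S RR=S

start t=7: FL=S FR=S RL=S RR=W
cmd 1: advance +12 → t=19, phase=(15,5,17,7) → FL=W FR=S RL=W RR=S
cmd 2: advance +7 → t=26, phase=(2,12,4,14) → FL=S FR=S RL=S RR=W
cmd 3: advance +11 → t=37, phase=(13,3,15,5) → FL=S FR=S RL=W RR=S
cmd 4: advance +18 → t=55, phase=(11,1,13,3) → FL=S FR=S RL=S RR=S


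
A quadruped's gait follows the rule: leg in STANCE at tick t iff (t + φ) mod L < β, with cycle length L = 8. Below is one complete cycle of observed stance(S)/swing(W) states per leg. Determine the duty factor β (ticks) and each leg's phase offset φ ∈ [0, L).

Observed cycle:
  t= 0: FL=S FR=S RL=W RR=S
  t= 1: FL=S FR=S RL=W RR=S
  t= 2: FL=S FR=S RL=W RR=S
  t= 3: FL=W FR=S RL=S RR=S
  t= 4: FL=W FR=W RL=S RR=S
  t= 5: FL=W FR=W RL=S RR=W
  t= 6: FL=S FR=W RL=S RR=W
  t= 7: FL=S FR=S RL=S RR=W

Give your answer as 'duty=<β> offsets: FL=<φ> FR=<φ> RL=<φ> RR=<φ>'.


duty=5 offsets: FL=2 FR=1 RL=5 RR=0

duty β = stance ticks per leg = 5
FL: stance ticks = 5; W→S at t=6 → φ=2
FR: stance ticks = 5; W→S at t=7 → φ=1
RL: stance ticks = 5; W→S at t=3 → φ=5
RR: stance ticks = 5; W→S at t=0 → φ=0


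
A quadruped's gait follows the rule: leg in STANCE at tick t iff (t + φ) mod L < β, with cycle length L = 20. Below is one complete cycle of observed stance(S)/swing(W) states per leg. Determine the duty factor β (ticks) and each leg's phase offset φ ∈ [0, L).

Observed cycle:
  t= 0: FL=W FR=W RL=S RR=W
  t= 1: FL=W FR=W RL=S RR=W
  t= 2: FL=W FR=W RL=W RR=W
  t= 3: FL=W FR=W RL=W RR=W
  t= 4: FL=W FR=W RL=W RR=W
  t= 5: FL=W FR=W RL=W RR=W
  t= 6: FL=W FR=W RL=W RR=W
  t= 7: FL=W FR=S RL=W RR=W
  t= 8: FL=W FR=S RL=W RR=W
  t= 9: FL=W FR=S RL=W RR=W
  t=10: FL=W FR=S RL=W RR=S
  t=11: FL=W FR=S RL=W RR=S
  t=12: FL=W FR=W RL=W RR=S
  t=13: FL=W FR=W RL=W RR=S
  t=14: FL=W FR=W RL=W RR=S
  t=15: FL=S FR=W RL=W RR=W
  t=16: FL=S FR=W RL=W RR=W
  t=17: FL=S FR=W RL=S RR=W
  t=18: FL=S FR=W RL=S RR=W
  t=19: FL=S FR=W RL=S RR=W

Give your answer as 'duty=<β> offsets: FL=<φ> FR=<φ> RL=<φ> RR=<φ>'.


duty β = stance ticks per leg = 5
FL: stance ticks = 5; W→S at t=15 → φ=5
FR: stance ticks = 5; W→S at t=7 → φ=13
RL: stance ticks = 5; W→S at t=17 → φ=3
RR: stance ticks = 5; W→S at t=10 → φ=10

duty=5 offsets: FL=5 FR=13 RL=3 RR=10


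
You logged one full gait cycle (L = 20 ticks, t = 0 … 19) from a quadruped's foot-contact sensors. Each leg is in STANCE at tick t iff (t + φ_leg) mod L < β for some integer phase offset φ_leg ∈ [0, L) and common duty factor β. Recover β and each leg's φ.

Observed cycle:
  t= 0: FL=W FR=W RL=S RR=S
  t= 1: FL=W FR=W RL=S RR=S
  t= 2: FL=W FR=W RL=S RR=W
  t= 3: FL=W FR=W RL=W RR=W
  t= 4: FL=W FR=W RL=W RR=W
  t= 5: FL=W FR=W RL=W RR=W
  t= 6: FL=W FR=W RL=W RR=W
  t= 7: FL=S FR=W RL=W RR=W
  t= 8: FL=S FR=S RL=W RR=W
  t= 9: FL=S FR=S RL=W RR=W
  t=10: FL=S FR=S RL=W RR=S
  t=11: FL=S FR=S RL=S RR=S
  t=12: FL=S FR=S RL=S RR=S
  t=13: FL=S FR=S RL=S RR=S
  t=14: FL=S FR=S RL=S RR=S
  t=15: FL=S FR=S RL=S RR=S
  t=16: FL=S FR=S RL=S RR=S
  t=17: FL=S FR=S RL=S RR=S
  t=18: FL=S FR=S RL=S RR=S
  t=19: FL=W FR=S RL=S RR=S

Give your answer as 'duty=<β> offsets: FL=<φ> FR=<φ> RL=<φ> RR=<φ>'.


duty β = stance ticks per leg = 12
FL: stance ticks = 12; W→S at t=7 → φ=13
FR: stance ticks = 12; W→S at t=8 → φ=12
RL: stance ticks = 12; W→S at t=11 → φ=9
RR: stance ticks = 12; W→S at t=10 → φ=10

duty=12 offsets: FL=13 FR=12 RL=9 RR=10


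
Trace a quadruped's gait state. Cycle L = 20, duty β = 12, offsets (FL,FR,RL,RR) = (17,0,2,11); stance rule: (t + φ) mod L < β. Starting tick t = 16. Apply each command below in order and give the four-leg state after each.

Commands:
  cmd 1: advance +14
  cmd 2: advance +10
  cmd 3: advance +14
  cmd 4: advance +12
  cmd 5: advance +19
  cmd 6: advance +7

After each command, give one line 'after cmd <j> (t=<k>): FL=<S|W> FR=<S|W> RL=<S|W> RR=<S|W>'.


after cmd 1 (t=30): FL=S FR=S RL=W RR=S
after cmd 2 (t=40): FL=W FR=S RL=S RR=S
after cmd 3 (t=54): FL=S FR=W RL=W RR=S
after cmd 4 (t=66): FL=S FR=S RL=S RR=W
after cmd 5 (t=85): FL=S FR=S RL=S RR=W
after cmd 6 (t=92): FL=S FR=W RL=W RR=S

start t=16: FL=W FR=W RL=W RR=S
cmd 1: advance +14 → t=30, phase=(7,10,12,1) → FL=S FR=S RL=W RR=S
cmd 2: advance +10 → t=40, phase=(17,0,2,11) → FL=W FR=S RL=S RR=S
cmd 3: advance +14 → t=54, phase=(11,14,16,5) → FL=S FR=W RL=W RR=S
cmd 4: advance +12 → t=66, phase=(3,6,8,17) → FL=S FR=S RL=S RR=W
cmd 5: advance +19 → t=85, phase=(2,5,7,16) → FL=S FR=S RL=S RR=W
cmd 6: advance +7 → t=92, phase=(9,12,14,3) → FL=S FR=W RL=W RR=S


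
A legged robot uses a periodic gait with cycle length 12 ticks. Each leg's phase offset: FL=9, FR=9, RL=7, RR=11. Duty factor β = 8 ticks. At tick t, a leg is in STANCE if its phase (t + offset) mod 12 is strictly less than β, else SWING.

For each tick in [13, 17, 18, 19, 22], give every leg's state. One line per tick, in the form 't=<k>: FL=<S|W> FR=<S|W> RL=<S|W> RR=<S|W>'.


t=13: FL=W FR=W RL=W RR=S
t=17: FL=S FR=S RL=S RR=S
t=18: FL=S FR=S RL=S RR=S
t=19: FL=S FR=S RL=S RR=S
t=22: FL=S FR=S RL=S RR=W

t=13: phase=(10,10,8,0) vs β=8 → FL=W FR=W RL=W RR=S
t=17: phase=(2,2,0,4) vs β=8 → FL=S FR=S RL=S RR=S
t=18: phase=(3,3,1,5) vs β=8 → FL=S FR=S RL=S RR=S
t=19: phase=(4,4,2,6) vs β=8 → FL=S FR=S RL=S RR=S
t=22: phase=(7,7,5,9) vs β=8 → FL=S FR=S RL=S RR=W


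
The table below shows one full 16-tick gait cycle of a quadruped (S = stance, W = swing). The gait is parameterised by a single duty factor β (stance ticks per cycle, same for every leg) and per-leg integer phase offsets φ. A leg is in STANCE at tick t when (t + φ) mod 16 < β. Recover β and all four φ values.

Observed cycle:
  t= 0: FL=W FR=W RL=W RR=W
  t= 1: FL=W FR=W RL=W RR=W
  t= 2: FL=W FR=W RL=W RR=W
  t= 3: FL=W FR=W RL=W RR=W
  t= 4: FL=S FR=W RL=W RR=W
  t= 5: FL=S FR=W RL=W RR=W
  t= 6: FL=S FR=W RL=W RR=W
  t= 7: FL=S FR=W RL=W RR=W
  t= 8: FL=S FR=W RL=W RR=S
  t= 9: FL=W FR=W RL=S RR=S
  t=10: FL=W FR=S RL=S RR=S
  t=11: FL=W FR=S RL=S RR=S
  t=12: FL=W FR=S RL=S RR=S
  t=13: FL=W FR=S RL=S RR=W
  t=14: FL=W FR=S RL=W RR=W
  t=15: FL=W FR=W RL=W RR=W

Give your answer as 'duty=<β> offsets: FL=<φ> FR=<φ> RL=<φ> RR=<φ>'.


duty=5 offsets: FL=12 FR=6 RL=7 RR=8

duty β = stance ticks per leg = 5
FL: stance ticks = 5; W→S at t=4 → φ=12
FR: stance ticks = 5; W→S at t=10 → φ=6
RL: stance ticks = 5; W→S at t=9 → φ=7
RR: stance ticks = 5; W→S at t=8 → φ=8


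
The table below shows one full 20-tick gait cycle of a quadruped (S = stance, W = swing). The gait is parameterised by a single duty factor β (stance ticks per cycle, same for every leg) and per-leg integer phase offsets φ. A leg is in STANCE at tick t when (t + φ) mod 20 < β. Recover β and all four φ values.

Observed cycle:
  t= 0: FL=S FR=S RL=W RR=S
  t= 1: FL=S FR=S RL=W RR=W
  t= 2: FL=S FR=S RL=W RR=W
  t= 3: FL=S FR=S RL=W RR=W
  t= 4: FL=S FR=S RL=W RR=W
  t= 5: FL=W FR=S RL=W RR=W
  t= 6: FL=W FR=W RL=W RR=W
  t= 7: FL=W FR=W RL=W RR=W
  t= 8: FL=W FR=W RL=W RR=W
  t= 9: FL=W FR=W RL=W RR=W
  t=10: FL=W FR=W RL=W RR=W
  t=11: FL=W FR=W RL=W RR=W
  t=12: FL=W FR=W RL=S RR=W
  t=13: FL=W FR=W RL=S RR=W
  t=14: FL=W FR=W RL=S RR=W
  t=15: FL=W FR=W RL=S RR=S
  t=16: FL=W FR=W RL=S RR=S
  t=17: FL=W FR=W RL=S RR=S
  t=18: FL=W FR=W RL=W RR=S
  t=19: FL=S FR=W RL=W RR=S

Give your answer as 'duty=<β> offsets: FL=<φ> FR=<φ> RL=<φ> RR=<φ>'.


duty=6 offsets: FL=1 FR=0 RL=8 RR=5

duty β = stance ticks per leg = 6
FL: stance ticks = 6; W→S at t=19 → φ=1
FR: stance ticks = 6; W→S at t=0 → φ=0
RL: stance ticks = 6; W→S at t=12 → φ=8
RR: stance ticks = 6; W→S at t=15 → φ=5


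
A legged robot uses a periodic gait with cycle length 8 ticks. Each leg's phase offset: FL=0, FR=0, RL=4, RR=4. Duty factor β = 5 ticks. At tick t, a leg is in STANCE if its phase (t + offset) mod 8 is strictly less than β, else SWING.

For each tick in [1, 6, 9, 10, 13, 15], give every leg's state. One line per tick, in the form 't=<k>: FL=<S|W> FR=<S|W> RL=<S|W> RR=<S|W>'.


t=1: phase=(1,1,5,5) vs β=5 → FL=S FR=S RL=W RR=W
t=6: phase=(6,6,2,2) vs β=5 → FL=W FR=W RL=S RR=S
t=9: phase=(1,1,5,5) vs β=5 → FL=S FR=S RL=W RR=W
t=10: phase=(2,2,6,6) vs β=5 → FL=S FR=S RL=W RR=W
t=13: phase=(5,5,1,1) vs β=5 → FL=W FR=W RL=S RR=S
t=15: phase=(7,7,3,3) vs β=5 → FL=W FR=W RL=S RR=S

t=1: FL=S FR=S RL=W RR=W
t=6: FL=W FR=W RL=S RR=S
t=9: FL=S FR=S RL=W RR=W
t=10: FL=S FR=S RL=W RR=W
t=13: FL=W FR=W RL=S RR=S
t=15: FL=W FR=W RL=S RR=S


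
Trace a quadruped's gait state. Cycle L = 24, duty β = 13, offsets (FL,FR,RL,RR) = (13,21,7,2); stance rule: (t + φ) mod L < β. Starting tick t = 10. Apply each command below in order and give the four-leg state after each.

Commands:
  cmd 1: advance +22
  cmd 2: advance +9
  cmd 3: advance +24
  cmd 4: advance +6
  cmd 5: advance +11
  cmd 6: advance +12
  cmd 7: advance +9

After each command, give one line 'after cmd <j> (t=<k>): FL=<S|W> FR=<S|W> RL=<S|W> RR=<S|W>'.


after cmd 1 (t=32): FL=W FR=S RL=W RR=S
after cmd 2 (t=41): FL=S FR=W RL=S RR=W
after cmd 3 (t=65): FL=S FR=W RL=S RR=W
after cmd 4 (t=71): FL=S FR=W RL=S RR=S
after cmd 5 (t=82): FL=W FR=S RL=W RR=S
after cmd 6 (t=94): FL=S FR=W RL=S RR=S
after cmd 7 (t=103): FL=W FR=S RL=W RR=S

start t=10: FL=W FR=S RL=W RR=S
cmd 1: advance +22 → t=32, phase=(21,5,15,10) → FL=W FR=S RL=W RR=S
cmd 2: advance +9 → t=41, phase=(6,14,0,19) → FL=S FR=W RL=S RR=W
cmd 3: advance +24 → t=65, phase=(6,14,0,19) → FL=S FR=W RL=S RR=W
cmd 4: advance +6 → t=71, phase=(12,20,6,1) → FL=S FR=W RL=S RR=S
cmd 5: advance +11 → t=82, phase=(23,7,17,12) → FL=W FR=S RL=W RR=S
cmd 6: advance +12 → t=94, phase=(11,19,5,0) → FL=S FR=W RL=S RR=S
cmd 7: advance +9 → t=103, phase=(20,4,14,9) → FL=W FR=S RL=W RR=S


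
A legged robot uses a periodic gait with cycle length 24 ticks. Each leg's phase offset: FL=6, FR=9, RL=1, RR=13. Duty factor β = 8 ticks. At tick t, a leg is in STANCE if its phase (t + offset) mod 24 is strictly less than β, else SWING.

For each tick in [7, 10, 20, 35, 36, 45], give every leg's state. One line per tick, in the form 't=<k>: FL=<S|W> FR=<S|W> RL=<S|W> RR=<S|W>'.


t=7: FL=W FR=W RL=W RR=W
t=10: FL=W FR=W RL=W RR=W
t=20: FL=S FR=S RL=W RR=W
t=35: FL=W FR=W RL=W RR=S
t=36: FL=W FR=W RL=W RR=S
t=45: FL=S FR=S RL=W RR=W

t=7: phase=(13,16,8,20) vs β=8 → FL=W FR=W RL=W RR=W
t=10: phase=(16,19,11,23) vs β=8 → FL=W FR=W RL=W RR=W
t=20: phase=(2,5,21,9) vs β=8 → FL=S FR=S RL=W RR=W
t=35: phase=(17,20,12,0) vs β=8 → FL=W FR=W RL=W RR=S
t=36: phase=(18,21,13,1) vs β=8 → FL=W FR=W RL=W RR=S
t=45: phase=(3,6,22,10) vs β=8 → FL=S FR=S RL=W RR=W


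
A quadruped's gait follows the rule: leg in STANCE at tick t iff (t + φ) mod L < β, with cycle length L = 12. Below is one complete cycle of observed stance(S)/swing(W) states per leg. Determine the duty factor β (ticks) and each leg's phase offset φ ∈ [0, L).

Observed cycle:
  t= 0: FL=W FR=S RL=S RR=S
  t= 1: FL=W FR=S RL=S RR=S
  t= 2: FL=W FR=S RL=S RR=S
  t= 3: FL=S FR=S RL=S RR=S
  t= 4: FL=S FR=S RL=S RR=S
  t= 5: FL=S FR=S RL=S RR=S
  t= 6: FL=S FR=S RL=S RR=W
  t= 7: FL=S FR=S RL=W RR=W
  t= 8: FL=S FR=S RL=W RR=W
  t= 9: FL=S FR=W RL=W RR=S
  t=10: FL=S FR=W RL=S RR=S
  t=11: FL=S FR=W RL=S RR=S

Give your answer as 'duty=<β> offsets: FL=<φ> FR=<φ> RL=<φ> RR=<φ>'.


duty β = stance ticks per leg = 9
FL: stance ticks = 9; W→S at t=3 → φ=9
FR: stance ticks = 9; W→S at t=0 → φ=0
RL: stance ticks = 9; W→S at t=10 → φ=2
RR: stance ticks = 9; W→S at t=9 → φ=3

duty=9 offsets: FL=9 FR=0 RL=2 RR=3


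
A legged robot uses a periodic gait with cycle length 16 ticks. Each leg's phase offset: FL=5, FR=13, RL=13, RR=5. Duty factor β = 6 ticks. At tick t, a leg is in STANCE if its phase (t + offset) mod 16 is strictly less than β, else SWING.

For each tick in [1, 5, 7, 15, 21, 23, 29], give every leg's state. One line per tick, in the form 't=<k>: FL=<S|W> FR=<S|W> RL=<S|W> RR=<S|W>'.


t=1: FL=W FR=W RL=W RR=W
t=5: FL=W FR=S RL=S RR=W
t=7: FL=W FR=S RL=S RR=W
t=15: FL=S FR=W RL=W RR=S
t=21: FL=W FR=S RL=S RR=W
t=23: FL=W FR=S RL=S RR=W
t=29: FL=S FR=W RL=W RR=S

t=1: phase=(6,14,14,6) vs β=6 → FL=W FR=W RL=W RR=W
t=5: phase=(10,2,2,10) vs β=6 → FL=W FR=S RL=S RR=W
t=7: phase=(12,4,4,12) vs β=6 → FL=W FR=S RL=S RR=W
t=15: phase=(4,12,12,4) vs β=6 → FL=S FR=W RL=W RR=S
t=21: phase=(10,2,2,10) vs β=6 → FL=W FR=S RL=S RR=W
t=23: phase=(12,4,4,12) vs β=6 → FL=W FR=S RL=S RR=W
t=29: phase=(2,10,10,2) vs β=6 → FL=S FR=W RL=W RR=S


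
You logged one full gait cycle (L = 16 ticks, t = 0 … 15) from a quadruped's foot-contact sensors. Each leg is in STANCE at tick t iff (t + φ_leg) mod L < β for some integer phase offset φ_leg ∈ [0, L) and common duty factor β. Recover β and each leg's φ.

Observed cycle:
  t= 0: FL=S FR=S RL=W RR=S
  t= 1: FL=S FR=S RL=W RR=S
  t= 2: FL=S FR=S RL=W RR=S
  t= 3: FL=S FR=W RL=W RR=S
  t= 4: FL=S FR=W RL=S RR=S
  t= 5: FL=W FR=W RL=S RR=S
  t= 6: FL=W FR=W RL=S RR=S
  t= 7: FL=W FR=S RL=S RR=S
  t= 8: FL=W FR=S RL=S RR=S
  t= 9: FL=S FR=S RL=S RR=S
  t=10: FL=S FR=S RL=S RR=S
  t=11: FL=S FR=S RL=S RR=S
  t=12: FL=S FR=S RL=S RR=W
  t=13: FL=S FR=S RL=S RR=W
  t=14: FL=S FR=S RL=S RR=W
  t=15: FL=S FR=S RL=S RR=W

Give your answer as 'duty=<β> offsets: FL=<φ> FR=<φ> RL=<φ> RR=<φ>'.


duty β = stance ticks per leg = 12
FL: stance ticks = 12; W→S at t=9 → φ=7
FR: stance ticks = 12; W→S at t=7 → φ=9
RL: stance ticks = 12; W→S at t=4 → φ=12
RR: stance ticks = 12; W→S at t=0 → φ=0

duty=12 offsets: FL=7 FR=9 RL=12 RR=0


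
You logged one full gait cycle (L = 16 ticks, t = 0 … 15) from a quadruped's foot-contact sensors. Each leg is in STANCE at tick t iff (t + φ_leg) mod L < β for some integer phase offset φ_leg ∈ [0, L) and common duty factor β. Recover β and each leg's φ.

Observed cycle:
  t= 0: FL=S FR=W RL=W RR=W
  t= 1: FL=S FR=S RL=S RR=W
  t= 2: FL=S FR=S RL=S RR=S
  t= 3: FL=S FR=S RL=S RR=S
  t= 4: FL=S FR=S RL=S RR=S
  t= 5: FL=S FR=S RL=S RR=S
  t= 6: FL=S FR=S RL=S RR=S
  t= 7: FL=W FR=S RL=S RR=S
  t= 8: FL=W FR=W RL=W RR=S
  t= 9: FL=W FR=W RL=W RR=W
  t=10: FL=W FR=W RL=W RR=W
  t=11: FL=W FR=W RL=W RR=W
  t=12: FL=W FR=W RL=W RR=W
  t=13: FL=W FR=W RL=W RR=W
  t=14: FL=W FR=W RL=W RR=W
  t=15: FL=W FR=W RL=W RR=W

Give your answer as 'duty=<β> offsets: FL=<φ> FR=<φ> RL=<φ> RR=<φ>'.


duty=7 offsets: FL=0 FR=15 RL=15 RR=14

duty β = stance ticks per leg = 7
FL: stance ticks = 7; W→S at t=0 → φ=0
FR: stance ticks = 7; W→S at t=1 → φ=15
RL: stance ticks = 7; W→S at t=1 → φ=15
RR: stance ticks = 7; W→S at t=2 → φ=14


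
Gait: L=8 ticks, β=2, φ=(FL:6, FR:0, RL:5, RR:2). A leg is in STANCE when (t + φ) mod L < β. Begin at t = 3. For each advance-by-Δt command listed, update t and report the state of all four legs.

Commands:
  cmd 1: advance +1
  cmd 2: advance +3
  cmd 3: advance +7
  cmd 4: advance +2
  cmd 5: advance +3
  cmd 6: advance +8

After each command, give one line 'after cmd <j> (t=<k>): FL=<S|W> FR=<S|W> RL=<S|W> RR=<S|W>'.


after cmd 1 (t=4): FL=W FR=W RL=S RR=W
after cmd 2 (t=7): FL=W FR=W RL=W RR=S
after cmd 3 (t=14): FL=W FR=W RL=W RR=S
after cmd 4 (t=16): FL=W FR=S RL=W RR=W
after cmd 5 (t=19): FL=S FR=W RL=S RR=W
after cmd 6 (t=27): FL=S FR=W RL=S RR=W

start t=3: FL=S FR=W RL=S RR=W
cmd 1: advance +1 → t=4, phase=(2,4,1,6) → FL=W FR=W RL=S RR=W
cmd 2: advance +3 → t=7, phase=(5,7,4,1) → FL=W FR=W RL=W RR=S
cmd 3: advance +7 → t=14, phase=(4,6,3,0) → FL=W FR=W RL=W RR=S
cmd 4: advance +2 → t=16, phase=(6,0,5,2) → FL=W FR=S RL=W RR=W
cmd 5: advance +3 → t=19, phase=(1,3,0,5) → FL=S FR=W RL=S RR=W
cmd 6: advance +8 → t=27, phase=(1,3,0,5) → FL=S FR=W RL=S RR=W


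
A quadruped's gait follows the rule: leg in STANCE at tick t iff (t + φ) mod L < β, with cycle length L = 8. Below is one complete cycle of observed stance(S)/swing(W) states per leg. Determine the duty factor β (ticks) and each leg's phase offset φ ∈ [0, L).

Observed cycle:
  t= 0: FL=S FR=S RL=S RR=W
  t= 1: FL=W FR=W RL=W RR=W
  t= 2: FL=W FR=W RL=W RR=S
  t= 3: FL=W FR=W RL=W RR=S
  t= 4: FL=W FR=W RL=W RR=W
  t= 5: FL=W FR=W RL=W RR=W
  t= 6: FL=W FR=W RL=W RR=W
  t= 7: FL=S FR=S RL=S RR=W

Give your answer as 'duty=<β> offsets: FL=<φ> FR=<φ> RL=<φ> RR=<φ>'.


duty=2 offsets: FL=1 FR=1 RL=1 RR=6

duty β = stance ticks per leg = 2
FL: stance ticks = 2; W→S at t=7 → φ=1
FR: stance ticks = 2; W→S at t=7 → φ=1
RL: stance ticks = 2; W→S at t=7 → φ=1
RR: stance ticks = 2; W→S at t=2 → φ=6


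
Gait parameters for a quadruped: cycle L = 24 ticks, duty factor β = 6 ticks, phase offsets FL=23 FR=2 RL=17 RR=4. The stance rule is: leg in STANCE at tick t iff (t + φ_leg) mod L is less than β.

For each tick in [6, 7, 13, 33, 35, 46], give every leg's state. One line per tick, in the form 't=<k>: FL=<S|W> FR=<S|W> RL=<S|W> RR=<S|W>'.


t=6: phase=(5,8,23,10) vs β=6 → FL=S FR=W RL=W RR=W
t=7: phase=(6,9,0,11) vs β=6 → FL=W FR=W RL=S RR=W
t=13: phase=(12,15,6,17) vs β=6 → FL=W FR=W RL=W RR=W
t=33: phase=(8,11,2,13) vs β=6 → FL=W FR=W RL=S RR=W
t=35: phase=(10,13,4,15) vs β=6 → FL=W FR=W RL=S RR=W
t=46: phase=(21,0,15,2) vs β=6 → FL=W FR=S RL=W RR=S

t=6: FL=S FR=W RL=W RR=W
t=7: FL=W FR=W RL=S RR=W
t=13: FL=W FR=W RL=W RR=W
t=33: FL=W FR=W RL=S RR=W
t=35: FL=W FR=W RL=S RR=W
t=46: FL=W FR=S RL=W RR=S
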